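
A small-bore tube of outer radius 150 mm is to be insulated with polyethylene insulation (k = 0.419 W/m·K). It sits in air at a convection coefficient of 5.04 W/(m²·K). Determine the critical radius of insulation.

r_cr ≈ 83.1 mm

For a cylinder r_cr = k/h = 0.419/5.04
r_cr = 83.1 mm; since the bare radius (150 mm) is above r_cr, any added insulation will reduce heat loss.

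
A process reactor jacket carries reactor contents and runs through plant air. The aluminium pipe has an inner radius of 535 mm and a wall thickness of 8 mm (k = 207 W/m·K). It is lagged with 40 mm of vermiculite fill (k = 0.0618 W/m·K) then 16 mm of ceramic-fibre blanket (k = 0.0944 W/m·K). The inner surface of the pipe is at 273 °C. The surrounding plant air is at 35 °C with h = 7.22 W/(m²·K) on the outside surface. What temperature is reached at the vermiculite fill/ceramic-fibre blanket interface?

T ≈ 109 °C

Radial resistances (cylindrical: R_cond = ln(r_o/r_i)/(2πkL), R_conv = 1/(h·2πrL)):
R_aluminium pipe wall = ln(543/535)/(2π×207×1) = 1.141×10^-5 K/W
R_vermiculite fill = ln(583/543)/(2π×0.0618×1) = 0.183 K/W
R_ceramic-fibre blanket = ln(599/583)/(2π×0.0944×1) = 0.04565 K/W
R_outer film = 1/(h_o·2πr_oL) = 1/(7.22×2π×0.599×1) = 0.0368 K/W
R_total = 0.2655 K/W
Q = ΔT/R_total = 238/0.2655
Q = 896 W/m
T_interface = T_inner − Q·ΣR(inner→interface) = 273 − 896×0.1831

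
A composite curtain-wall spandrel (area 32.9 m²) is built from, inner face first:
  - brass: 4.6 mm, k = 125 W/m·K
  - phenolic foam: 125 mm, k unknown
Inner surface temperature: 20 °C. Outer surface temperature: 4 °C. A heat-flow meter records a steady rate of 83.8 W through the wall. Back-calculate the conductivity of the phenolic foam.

Treating each layer as a thermal resistance in series:
R_brass = L/(kA) = 0.0046/(125×32.9) = 1.119×10^-6 K/W
Sum of known resistances R_other = 1.119×10^-6 K/W
Total R = ΔT/Q = 16/83.8 = 0.1909 K/W
R_phenolic foam = R_total − R_other = 0.1909 K/W
k = L/(R·A) = 0.125/(0.1909×32.9)

k ≈ 0.0199 W/(m·K)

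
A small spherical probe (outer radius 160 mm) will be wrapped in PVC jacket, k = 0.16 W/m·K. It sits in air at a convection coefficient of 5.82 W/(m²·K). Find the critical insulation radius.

For a sphere r_cr = 2k/h = 2×0.16/5.82
r_cr = 55 mm; since the bare radius (160 mm) is above r_cr, any added insulation will reduce heat loss.

r_cr ≈ 55 mm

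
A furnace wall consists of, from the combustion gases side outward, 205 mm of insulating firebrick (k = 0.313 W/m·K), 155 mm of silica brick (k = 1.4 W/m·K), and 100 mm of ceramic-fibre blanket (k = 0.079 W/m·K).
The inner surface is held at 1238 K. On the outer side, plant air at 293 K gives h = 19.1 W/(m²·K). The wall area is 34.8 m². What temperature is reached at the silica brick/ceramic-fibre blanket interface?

T ≈ 891 K

Thermal resistances in series:
R_insulating firebrick = L/(kA) = 0.205/(0.313×34.8) = 0.01882 K/W
R_silica brick = L/(kA) = 0.155/(1.4×34.8) = 0.003181 K/W
R_ceramic-fibre blanket = L/(kA) = 0.1/(0.079×34.8) = 0.03637 K/W
R_outer film = 1/(h_o·A) = 1/(19.1×34.8) = 0.001504 K/W
R_total = 0.05988 K/W;  Q = ΔT/R_total = 945/0.05988 = 15780 W
T_interface = T_inner − Q·ΣR(inner→interface) = 1238 − 15800×0.022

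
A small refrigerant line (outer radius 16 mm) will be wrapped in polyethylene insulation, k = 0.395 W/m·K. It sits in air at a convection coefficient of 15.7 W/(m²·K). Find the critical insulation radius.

For a cylinder r_cr = k/h = 0.395/15.7
r_cr = 25.2 mm; since the bare radius (16 mm) is below r_cr, adding a thin layer of insulation will *increase* heat loss.

r_cr ≈ 25.2 mm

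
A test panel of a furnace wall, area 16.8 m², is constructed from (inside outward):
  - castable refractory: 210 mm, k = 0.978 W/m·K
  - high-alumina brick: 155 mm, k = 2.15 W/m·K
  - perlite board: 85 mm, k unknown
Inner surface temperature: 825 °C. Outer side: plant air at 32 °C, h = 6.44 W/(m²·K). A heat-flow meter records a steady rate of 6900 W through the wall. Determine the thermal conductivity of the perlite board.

k ≈ 0.0571 W/(m·K)

Using the resistance-network approach (series):
R_castable refractory = L/(kA) = 0.21/(0.978×16.8) = 0.01278 K/W
R_high-alumina brick = L/(kA) = 0.155/(2.15×16.8) = 0.004291 K/W
R_outer film = 1/(h_o·A) = 1/(6.44×16.8) = 0.009243 K/W
Sum of known resistances R_other = 0.02632 K/W
Total R = ΔT/Q = 793/6900 = 0.1149 K/W
R_perlite board = R_total − R_other = 0.08861 K/W
k = L/(R·A) = 0.085/(0.08861×16.8)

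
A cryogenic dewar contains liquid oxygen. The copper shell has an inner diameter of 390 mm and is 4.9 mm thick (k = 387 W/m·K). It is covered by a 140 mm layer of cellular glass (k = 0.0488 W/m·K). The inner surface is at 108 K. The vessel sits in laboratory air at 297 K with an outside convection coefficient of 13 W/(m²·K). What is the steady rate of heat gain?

Q ≈ 55.4 W

Radial (spherical) resistances in series:
R_copper shell = (1/0.195 − 1/0.1999)/(4π×387) = 2.585×10^-5 K/W
R_cellular glass = (1/0.1999 − 1/0.3399)/(4π×0.0488) = 3.36 K/W
R_outer film = 1/(h·4πr_o²) = 1/(13×4π×0.3399²) = 0.05298 K/W
R_total = 3.413 K/W
Q = ΔT/R_total = 189/3.413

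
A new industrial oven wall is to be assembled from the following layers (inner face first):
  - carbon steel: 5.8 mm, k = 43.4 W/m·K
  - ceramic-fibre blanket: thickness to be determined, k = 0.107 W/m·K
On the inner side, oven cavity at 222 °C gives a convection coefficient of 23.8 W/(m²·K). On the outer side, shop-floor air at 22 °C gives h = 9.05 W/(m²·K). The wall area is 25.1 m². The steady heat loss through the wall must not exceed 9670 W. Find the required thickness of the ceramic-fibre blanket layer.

L ≈ 39.2 mm

Using the resistance-network approach (series):
R_inner film = 1/(h_i·A) = 1/(23.8×25.1) = 0.001674 K/W
R_carbon steel = L/(kA) = 0.0058/(43.4×25.1) = 5.324×10^-6 K/W
R_outer film = 1/(h_o·A) = 1/(9.05×25.1) = 0.004402 K/W
Sum of the known resistances R_other = 0.006082 K/W
Required total resistance R_tot = ΔT/Q_allow = 200/9670 = 0.02068 K/W
R_ceramic-fibre blanket = R_tot − R_other = 0.0146 K/W
L = R·k·A = 0.0146×0.107×25.1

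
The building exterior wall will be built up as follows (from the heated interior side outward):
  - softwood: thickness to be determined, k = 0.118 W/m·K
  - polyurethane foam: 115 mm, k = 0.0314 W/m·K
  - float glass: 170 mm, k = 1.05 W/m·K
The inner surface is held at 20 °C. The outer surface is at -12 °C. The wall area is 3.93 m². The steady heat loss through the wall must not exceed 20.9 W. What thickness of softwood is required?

L ≈ 259 mm

Model the wall as resistances in series:
R_polyurethane foam = L/(kA) = 0.115/(0.0314×3.93) = 0.9319 K/W
R_float glass = L/(kA) = 0.17/(1.05×3.93) = 0.0412 K/W
Sum of the known resistances R_other = 0.9731 K/W
Required total resistance R_tot = ΔT/Q_allow = 32/20.9 = 1.531 K/W
R_softwood = R_tot − R_other = 0.558 K/W
L = R·k·A = 0.558×0.118×3.93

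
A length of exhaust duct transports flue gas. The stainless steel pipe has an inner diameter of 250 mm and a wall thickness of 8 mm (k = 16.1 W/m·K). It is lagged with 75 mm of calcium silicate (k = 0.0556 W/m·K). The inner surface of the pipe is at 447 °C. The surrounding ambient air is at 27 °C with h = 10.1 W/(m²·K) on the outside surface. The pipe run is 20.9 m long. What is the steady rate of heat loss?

Radial resistances (cylindrical: R_cond = ln(r_o/r_i)/(2πkL), R_conv = 1/(h·2πrL)):
R_stainless steel pipe wall = ln(133/125)/(2π×16.1×20.9) = 2.934×10^-5 K/W
R_calcium silicate = ln(208/133)/(2π×0.0556×20.9) = 0.06125 K/W
R_outer film = 1/(h_o·2πr_oL) = 1/(10.1×2π×0.208×20.9) = 0.003625 K/W
R_total = 0.0649 K/W
Q = ΔT/R_total = 420/0.0649

Q ≈ 6470 W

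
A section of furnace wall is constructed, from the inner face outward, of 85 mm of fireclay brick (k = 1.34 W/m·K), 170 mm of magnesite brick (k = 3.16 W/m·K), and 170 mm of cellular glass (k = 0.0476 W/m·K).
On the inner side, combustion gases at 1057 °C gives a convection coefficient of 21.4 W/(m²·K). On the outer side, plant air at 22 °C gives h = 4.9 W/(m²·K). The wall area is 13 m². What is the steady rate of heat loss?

Q ≈ 3420 W

Thermal resistances in series:
R_inner film = 1/(h_i·A) = 1/(21.4×13) = 0.003595 K/W
R_fireclay brick = L/(kA) = 0.085/(1.34×13) = 0.004879 K/W
R_magnesite brick = L/(kA) = 0.17/(3.16×13) = 0.004138 K/W
R_cellular glass = L/(kA) = 0.17/(0.0476×13) = 0.2747 K/W
R_outer film = 1/(h_o·A) = 1/(4.9×13) = 0.0157 K/W
R_total = 0.303 K/W
Q = ΔT / R_total = 1035 / 0.303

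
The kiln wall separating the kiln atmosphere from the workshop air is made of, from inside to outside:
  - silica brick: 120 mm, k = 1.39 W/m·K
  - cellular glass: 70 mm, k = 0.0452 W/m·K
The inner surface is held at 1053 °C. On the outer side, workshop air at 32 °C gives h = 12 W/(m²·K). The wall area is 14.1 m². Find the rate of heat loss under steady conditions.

Series thermal resistances:
R_silica brick = L/(kA) = 0.12/(1.39×14.1) = 0.006123 K/W
R_cellular glass = L/(kA) = 0.07/(0.0452×14.1) = 0.1098 K/W
R_outer film = 1/(h_o·A) = 1/(12×14.1) = 0.00591 K/W
R_total = 0.1219 K/W
Q = ΔT / R_total = 1021 / 0.1219

Q ≈ 8380 W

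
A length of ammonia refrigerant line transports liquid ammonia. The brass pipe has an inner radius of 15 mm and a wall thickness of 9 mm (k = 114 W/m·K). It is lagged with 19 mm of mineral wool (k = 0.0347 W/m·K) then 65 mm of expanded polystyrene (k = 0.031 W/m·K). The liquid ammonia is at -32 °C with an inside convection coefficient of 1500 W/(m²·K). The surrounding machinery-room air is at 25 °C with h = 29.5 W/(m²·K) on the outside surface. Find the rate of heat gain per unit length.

q′ ≈ 7.64 W/m

Treating each annulus and film as a series resistance:
R_inner film = 1/(h_i·2πr₁L) = 1/(1500×2π×0.015×1) = 0.007074 K/W
R_brass pipe wall = ln(24/15)/(2π×114×1) = 6.562×10^-4 K/W
R_mineral wool = ln(43/24)/(2π×0.0347×1) = 2.675 K/W
R_expanded polystyrene = ln(108/43)/(2π×0.031×1) = 4.728 K/W
R_outer film = 1/(h_o·2πr_oL) = 1/(29.5×2π×0.108×1) = 0.04995 K/W
R_total = 7.46 K/W
Q = ΔT/R_total = 57/7.46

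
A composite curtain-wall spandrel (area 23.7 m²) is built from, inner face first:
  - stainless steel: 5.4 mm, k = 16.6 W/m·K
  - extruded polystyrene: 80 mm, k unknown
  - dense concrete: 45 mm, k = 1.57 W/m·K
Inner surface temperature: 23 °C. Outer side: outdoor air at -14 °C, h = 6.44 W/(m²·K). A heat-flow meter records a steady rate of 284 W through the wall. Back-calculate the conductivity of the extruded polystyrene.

Series thermal resistances:
R_stainless steel = L/(kA) = 0.0054/(16.6×23.7) = 1.373×10^-5 K/W
R_dense concrete = L/(kA) = 0.045/(1.57×23.7) = 0.001209 K/W
R_outer film = 1/(h_o·A) = 1/(6.44×23.7) = 0.006552 K/W
Sum of known resistances R_other = 0.007775 K/W
Total R = ΔT/Q = 37/284 = 0.1303 K/W
R_extruded polystyrene = R_total − R_other = 0.1225 K/W
k = L/(R·A) = 0.08/(0.1225×23.7)

k ≈ 0.0276 W/(m·K)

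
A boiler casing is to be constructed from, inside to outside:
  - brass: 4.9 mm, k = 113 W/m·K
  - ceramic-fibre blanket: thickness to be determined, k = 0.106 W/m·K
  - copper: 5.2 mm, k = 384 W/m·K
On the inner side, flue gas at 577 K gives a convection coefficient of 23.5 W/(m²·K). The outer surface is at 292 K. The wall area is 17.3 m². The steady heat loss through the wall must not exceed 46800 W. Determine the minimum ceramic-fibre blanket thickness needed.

Model the wall as resistances in series:
R_inner film = 1/(h_i·A) = 1/(23.5×17.3) = 0.00246 K/W
R_brass = L/(kA) = 0.0049/(113×17.3) = 2.507×10^-6 K/W
R_copper = L/(kA) = 0.0052/(384×17.3) = 7.828×10^-7 K/W
Sum of the known resistances R_other = 0.002463 K/W
Required total resistance R_tot = ΔT/Q_allow = 285/46800 = 0.00609 K/W
R_ceramic-fibre blanket = R_tot − R_other = 0.003627 K/W
L = R·k·A = 0.003627×0.106×17.3

L ≈ 6.65 mm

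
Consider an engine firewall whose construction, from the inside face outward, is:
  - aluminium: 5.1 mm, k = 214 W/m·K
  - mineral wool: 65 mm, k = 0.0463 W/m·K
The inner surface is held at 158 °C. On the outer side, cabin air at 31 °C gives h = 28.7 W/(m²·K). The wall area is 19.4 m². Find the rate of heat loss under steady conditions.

Using the resistance-network approach (series):
R_aluminium = L/(kA) = 0.0051/(214×19.4) = 1.228×10^-6 K/W
R_mineral wool = L/(kA) = 0.065/(0.0463×19.4) = 0.07237 K/W
R_outer film = 1/(h_o·A) = 1/(28.7×19.4) = 0.001796 K/W
R_total = 0.07416 K/W
Q = ΔT / R_total = 127 / 0.07416

Q ≈ 1710 W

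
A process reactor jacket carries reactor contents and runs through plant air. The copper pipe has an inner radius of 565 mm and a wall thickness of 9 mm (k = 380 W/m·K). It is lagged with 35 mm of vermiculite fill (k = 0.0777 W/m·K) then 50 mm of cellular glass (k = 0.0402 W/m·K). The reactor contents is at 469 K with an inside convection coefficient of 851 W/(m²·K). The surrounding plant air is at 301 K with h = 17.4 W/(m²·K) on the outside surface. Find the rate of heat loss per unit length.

For a radial system each layer contributes R = ln(r_out/r_in)/(2πkL); films add R = 1/(hA).
R_inner film = 1/(h_i·2πr₁L) = 1/(851×2π×0.565×1) = 3.31×10^-4 K/W
R_copper pipe wall = ln(574/565)/(2π×380×1) = 6.619×10^-6 K/W
R_vermiculite fill = ln(609/574)/(2π×0.0777×1) = 0.1212 K/W
R_cellular glass = ln(659/609)/(2π×0.0402×1) = 0.3124 K/W
R_outer film = 1/(h_o·2πr_oL) = 1/(17.4×2π×0.659×1) = 0.01388 K/W
R_total = 0.4478 K/W
Q = ΔT/R_total = 168/0.4478

q′ ≈ 375 W/m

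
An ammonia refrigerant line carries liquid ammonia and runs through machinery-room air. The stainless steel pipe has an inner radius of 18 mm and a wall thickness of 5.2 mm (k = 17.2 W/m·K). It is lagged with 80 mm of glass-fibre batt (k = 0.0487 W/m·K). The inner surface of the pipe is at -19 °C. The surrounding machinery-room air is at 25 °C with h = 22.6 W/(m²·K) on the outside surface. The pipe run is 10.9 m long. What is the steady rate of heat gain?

Q ≈ 96.9 W

For a radial system each layer contributes R = ln(r_out/r_in)/(2πkL); films add R = 1/(hA).
R_stainless steel pipe wall = ln(23.2/18)/(2π×17.2×10.9) = 2.154×10^-4 K/W
R_glass-fibre batt = ln(103.2/23.2)/(2π×0.0487×10.9) = 0.4475 K/W
R_outer film = 1/(h_o·2πr_oL) = 1/(22.6×2π×0.1032×10.9) = 0.00626 K/W
R_total = 0.454 K/W
Q = ΔT/R_total = 44/0.454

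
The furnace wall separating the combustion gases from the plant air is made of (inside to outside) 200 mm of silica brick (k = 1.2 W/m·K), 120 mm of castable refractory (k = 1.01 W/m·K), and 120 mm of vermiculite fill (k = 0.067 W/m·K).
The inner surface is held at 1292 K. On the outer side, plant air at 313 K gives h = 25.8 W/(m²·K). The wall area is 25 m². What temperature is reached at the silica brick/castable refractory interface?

Using the resistance-network approach (series):
R_silica brick = L/(kA) = 0.2/(1.2×25) = 0.006667 K/W
R_castable refractory = L/(kA) = 0.12/(1.01×25) = 0.004752 K/W
R_vermiculite fill = L/(kA) = 0.12/(0.067×25) = 0.07164 K/W
R_outer film = 1/(h_o·A) = 1/(25.8×25) = 0.00155 K/W
R_total = 0.08461 K/W;  Q = ΔT/R_total = 979/0.08461 = 11570 W
T_interface = T_inner − Q·ΣR(inner→interface) = 1292 − 11600×0.006667

T ≈ 1210 K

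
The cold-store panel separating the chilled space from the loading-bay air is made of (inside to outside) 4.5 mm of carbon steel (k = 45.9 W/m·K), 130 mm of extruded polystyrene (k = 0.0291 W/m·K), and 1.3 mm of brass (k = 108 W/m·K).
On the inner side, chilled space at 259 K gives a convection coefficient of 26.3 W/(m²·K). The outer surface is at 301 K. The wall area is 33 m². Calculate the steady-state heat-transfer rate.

Q ≈ 308 W

Series thermal resistances:
R_inner film = 1/(h_i·A) = 1/(26.3×33) = 0.001152 K/W
R_carbon steel = L/(kA) = 0.0045/(45.9×33) = 2.971×10^-6 K/W
R_extruded polystyrene = L/(kA) = 0.13/(0.0291×33) = 0.1354 K/W
R_brass = L/(kA) = 0.0013/(108×33) = 3.648×10^-7 K/W
R_total = 0.1365 K/W
Q = ΔT / R_total = 42 / 0.1365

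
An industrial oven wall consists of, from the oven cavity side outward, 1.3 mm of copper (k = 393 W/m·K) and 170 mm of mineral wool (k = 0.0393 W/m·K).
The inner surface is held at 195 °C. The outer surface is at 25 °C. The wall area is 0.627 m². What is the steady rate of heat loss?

Series thermal resistances:
R_copper = L/(kA) = 0.0013/(393×0.627) = 5.276×10^-6 K/W
R_mineral wool = L/(kA) = 0.17/(0.0393×0.627) = 6.899 K/W
R_total = 6.899 K/W
Q = ΔT / R_total = 170 / 6.899

Q ≈ 24.6 W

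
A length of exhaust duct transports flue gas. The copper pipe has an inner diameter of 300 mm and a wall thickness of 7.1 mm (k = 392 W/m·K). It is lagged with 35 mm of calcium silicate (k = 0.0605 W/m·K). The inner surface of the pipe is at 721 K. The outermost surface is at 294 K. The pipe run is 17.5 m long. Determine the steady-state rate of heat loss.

Q ≈ 14100 W

Per-layer cylindrical resistances, series-summed:
R_copper pipe wall = ln(157.1/150)/(2π×392×17.5) = 1.073×10^-6 K/W
R_calcium silicate = ln(192.1/157.1)/(2π×0.0605×17.5) = 0.03024 K/W
R_total = 0.03024 K/W
Q = ΔT/R_total = 427/0.03024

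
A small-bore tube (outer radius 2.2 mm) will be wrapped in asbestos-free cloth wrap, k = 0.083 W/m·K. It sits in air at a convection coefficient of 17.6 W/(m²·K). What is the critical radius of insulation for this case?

For a cylinder r_cr = k/h = 0.083/17.6
r_cr = 4.72 mm; since the bare radius (2.2 mm) is below r_cr, adding a thin layer of insulation will *increase* heat loss.

r_cr ≈ 4.72 mm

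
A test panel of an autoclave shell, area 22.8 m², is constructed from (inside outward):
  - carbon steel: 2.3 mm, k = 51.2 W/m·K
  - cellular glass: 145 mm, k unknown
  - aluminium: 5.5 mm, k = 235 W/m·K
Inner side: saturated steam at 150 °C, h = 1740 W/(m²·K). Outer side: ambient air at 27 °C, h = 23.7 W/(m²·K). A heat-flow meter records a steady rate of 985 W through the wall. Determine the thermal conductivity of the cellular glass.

Treating each layer as a thermal resistance in series:
R_inner film = 1/(h_i·A) = 1/(1740×22.8) = 2.521×10^-5 K/W
R_carbon steel = L/(kA) = 0.0023/(51.2×22.8) = 1.97×10^-6 K/W
R_aluminium = L/(kA) = 0.0055/(235×22.8) = 1.027×10^-6 K/W
R_outer film = 1/(h_o·A) = 1/(23.7×22.8) = 0.001851 K/W
Sum of known resistances R_other = 0.001879 K/W
Total R = ΔT/Q = 123/985 = 0.1249 K/W
R_cellular glass = R_total − R_other = 0.123 K/W
k = L/(R·A) = 0.145/(0.123×22.8)

k ≈ 0.0517 W/(m·K)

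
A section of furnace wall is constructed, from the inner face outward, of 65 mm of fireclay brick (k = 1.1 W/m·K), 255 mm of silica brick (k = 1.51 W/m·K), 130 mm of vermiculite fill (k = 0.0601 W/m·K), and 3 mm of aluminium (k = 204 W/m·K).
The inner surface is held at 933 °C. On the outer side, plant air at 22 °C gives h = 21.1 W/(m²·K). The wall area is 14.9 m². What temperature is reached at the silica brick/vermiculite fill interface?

Series thermal resistances:
R_fireclay brick = L/(kA) = 0.065/(1.1×14.9) = 0.003966 K/W
R_silica brick = L/(kA) = 0.255/(1.51×14.9) = 0.01133 K/W
R_vermiculite fill = L/(kA) = 0.13/(0.0601×14.9) = 0.1452 K/W
R_aluminium = L/(kA) = 0.003/(204×14.9) = 9.87×10^-7 K/W
R_outer film = 1/(h_o·A) = 1/(21.1×14.9) = 0.003181 K/W
R_total = 0.1637 K/W;  Q = ΔT/R_total = 911/0.1637 = 5567 W
T_interface = T_inner − Q·ΣR(inner→interface) = 933 − 5570×0.0153

T ≈ 848 °C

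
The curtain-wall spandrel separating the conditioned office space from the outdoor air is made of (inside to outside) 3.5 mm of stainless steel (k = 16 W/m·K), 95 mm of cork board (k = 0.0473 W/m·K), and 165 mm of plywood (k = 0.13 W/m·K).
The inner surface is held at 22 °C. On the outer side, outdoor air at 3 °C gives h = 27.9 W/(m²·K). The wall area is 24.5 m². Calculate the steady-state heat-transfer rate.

Q ≈ 140 W

Series thermal resistances:
R_stainless steel = L/(kA) = 0.0035/(16×24.5) = 8.929×10^-6 K/W
R_cork board = L/(kA) = 0.095/(0.0473×24.5) = 0.08198 K/W
R_plywood = L/(kA) = 0.165/(0.13×24.5) = 0.05181 K/W
R_outer film = 1/(h_o·A) = 1/(27.9×24.5) = 0.001463 K/W
R_total = 0.1353 K/W
Q = ΔT / R_total = 19 / 0.1353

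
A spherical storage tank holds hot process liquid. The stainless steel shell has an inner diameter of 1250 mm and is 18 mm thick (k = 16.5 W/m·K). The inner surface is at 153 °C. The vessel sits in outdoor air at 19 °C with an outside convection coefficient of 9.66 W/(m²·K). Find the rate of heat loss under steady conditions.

Each spherical layer contributes R = (1/r_i − 1/r_o)/(4πk):
R_stainless steel shell = (1/0.625 − 1/0.643)/(4π×16.5) = 2.16×10^-4 K/W
R_outer film = 1/(h·4πr_o²) = 1/(9.66×4π×0.643²) = 0.01992 K/W
R_total = 0.02014 K/W
Q = ΔT/R_total = 134/0.02014

Q ≈ 6650 W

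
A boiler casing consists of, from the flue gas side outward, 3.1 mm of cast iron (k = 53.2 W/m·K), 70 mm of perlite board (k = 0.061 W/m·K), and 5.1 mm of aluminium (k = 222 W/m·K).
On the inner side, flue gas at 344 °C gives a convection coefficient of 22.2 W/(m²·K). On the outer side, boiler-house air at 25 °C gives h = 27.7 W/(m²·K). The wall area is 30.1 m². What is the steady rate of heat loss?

Using the resistance-network approach (series):
R_inner film = 1/(h_i·A) = 1/(22.2×30.1) = 0.001497 K/W
R_cast iron = L/(kA) = 0.0031/(53.2×30.1) = 1.936×10^-6 K/W
R_perlite board = L/(kA) = 0.07/(0.061×30.1) = 0.03812 K/W
R_aluminium = L/(kA) = 0.0051/(222×30.1) = 7.632×10^-7 K/W
R_outer film = 1/(h_o·A) = 1/(27.7×30.1) = 0.001199 K/W
R_total = 0.04082 K/W
Q = ΔT / R_total = 319 / 0.04082

Q ≈ 7810 W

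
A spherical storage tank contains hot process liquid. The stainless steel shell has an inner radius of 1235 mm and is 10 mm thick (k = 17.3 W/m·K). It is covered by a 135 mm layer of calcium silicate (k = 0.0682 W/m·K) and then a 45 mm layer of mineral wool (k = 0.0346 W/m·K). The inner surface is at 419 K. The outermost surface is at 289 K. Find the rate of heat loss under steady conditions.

Q ≈ 901 W

Spherical conduction: R = (1/r_in − 1/r_out)/(4πk) per layer; series-sum.
R_stainless steel shell = (1/1.235 − 1/1.245)/(4π×17.3) = 2.992×10^-5 K/W
R_calcium silicate = (1/1.245 − 1/1.38)/(4π×0.0682) = 0.09168 K/W
R_mineral wool = (1/1.38 − 1/1.425)/(4π×0.0346) = 0.05263 K/W
R_total = 0.1443 K/W
Q = ΔT/R_total = 130/0.1443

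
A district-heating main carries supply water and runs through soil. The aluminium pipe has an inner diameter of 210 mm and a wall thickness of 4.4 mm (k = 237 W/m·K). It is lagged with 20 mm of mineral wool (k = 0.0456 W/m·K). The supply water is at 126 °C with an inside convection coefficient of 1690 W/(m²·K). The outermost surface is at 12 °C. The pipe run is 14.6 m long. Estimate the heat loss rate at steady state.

Q ≈ 2840 W

Per-layer cylindrical resistances, series-summed:
R_inner film = 1/(h_i·2πr₁L) = 1/(1690×2π×0.105×14.6) = 6.143×10^-5 K/W
R_aluminium pipe wall = ln(109.4/105)/(2π×237×14.6) = 1.888×10^-6 K/W
R_mineral wool = ln(129.4/109.4)/(2π×0.0456×14.6) = 0.04014 K/W
R_total = 0.0402 K/W
Q = ΔT/R_total = 114/0.0402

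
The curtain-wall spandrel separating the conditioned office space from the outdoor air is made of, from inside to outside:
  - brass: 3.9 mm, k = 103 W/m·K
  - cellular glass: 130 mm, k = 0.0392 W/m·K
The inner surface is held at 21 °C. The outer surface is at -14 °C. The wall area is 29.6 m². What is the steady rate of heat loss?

Model the wall as resistances in series:
R_brass = L/(kA) = 0.0039/(103×29.6) = 1.279×10^-6 K/W
R_cellular glass = L/(kA) = 0.13/(0.0392×29.6) = 0.112 K/W
R_total = 0.112 K/W
Q = ΔT / R_total = 35 / 0.112

Q ≈ 312 W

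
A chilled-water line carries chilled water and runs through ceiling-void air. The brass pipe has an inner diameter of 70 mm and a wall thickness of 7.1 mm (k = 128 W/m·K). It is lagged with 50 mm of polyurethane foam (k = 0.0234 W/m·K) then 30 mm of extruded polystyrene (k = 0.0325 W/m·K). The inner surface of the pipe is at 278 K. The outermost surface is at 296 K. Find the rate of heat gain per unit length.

For a radial system each layer contributes R = ln(r_out/r_in)/(2πkL); films add R = 1/(hA).
R_brass pipe wall = ln(42.1/35)/(2π×128×1) = 2.297×10^-4 K/W
R_polyurethane foam = ln(92.1/42.1)/(2π×0.0234×1) = 5.324 K/W
R_extruded polystyrene = ln(122.1/92.1)/(2π×0.0325×1) = 1.381 K/W
R_total = 6.705 K/W
Q = ΔT/R_total = 18/6.705

q′ ≈ 2.68 W/m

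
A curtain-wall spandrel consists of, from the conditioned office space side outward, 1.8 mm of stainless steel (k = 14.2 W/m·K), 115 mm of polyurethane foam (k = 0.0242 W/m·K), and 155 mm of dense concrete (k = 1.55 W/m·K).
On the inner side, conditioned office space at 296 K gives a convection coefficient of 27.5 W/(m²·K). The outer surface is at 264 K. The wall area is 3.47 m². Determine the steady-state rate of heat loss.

Q ≈ 22.7 W

Treating each layer as a thermal resistance in series:
R_inner film = 1/(h_i·A) = 1/(27.5×3.47) = 0.01048 K/W
R_stainless steel = L/(kA) = 0.0018/(14.2×3.47) = 3.653×10^-5 K/W
R_polyurethane foam = L/(kA) = 0.115/(0.0242×3.47) = 1.369 K/W
R_dense concrete = L/(kA) = 0.155/(1.55×3.47) = 0.02882 K/W
R_total = 1.409 K/W
Q = ΔT / R_total = 32 / 1.409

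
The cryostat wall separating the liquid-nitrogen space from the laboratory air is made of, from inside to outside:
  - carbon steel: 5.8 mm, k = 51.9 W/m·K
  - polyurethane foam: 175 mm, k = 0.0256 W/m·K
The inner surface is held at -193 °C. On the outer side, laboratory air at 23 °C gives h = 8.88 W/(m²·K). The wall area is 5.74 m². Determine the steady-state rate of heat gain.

Series thermal resistances:
R_carbon steel = L/(kA) = 0.0058/(51.9×5.74) = 1.947×10^-5 K/W
R_polyurethane foam = L/(kA) = 0.175/(0.0256×5.74) = 1.191 K/W
R_outer film = 1/(h_o·A) = 1/(8.88×5.74) = 0.01962 K/W
R_total = 1.211 K/W
Q = ΔT / R_total = 216 / 1.211

Q ≈ 178 W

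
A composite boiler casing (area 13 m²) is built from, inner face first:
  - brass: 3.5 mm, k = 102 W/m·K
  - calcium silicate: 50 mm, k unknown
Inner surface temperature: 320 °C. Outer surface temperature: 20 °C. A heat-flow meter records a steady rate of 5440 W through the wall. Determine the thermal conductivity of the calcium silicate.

k ≈ 0.0697 W/(m·K)

Treating each layer as a thermal resistance in series:
R_brass = L/(kA) = 0.0035/(102×13) = 2.64×10^-6 K/W
Sum of known resistances R_other = 2.64×10^-6 K/W
Total R = ΔT/Q = 300/5440 = 0.05515 K/W
R_calcium silicate = R_total − R_other = 0.05514 K/W
k = L/(R·A) = 0.05/(0.05514×13)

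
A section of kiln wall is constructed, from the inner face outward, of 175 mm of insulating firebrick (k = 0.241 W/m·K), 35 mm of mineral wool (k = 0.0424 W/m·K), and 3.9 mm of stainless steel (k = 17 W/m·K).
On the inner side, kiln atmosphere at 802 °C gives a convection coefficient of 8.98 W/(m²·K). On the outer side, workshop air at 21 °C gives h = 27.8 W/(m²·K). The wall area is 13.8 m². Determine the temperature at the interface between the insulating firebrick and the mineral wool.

Treating each layer as a thermal resistance in series:
R_inner film = 1/(h_i·A) = 1/(8.98×13.8) = 0.008069 K/W
R_insulating firebrick = L/(kA) = 0.175/(0.241×13.8) = 0.05262 K/W
R_mineral wool = L/(kA) = 0.035/(0.0424×13.8) = 0.05982 K/W
R_stainless steel = L/(kA) = 0.0039/(17×13.8) = 1.662×10^-5 K/W
R_outer film = 1/(h_o·A) = 1/(27.8×13.8) = 0.002607 K/W
R_total = 0.1231 K/W;  Q = ΔT/R_total = 781/0.1231 = 6343 W
T_interface = T_inner − Q·ΣR(inner→interface) = 802 − 6340×0.06069

T ≈ 417 °C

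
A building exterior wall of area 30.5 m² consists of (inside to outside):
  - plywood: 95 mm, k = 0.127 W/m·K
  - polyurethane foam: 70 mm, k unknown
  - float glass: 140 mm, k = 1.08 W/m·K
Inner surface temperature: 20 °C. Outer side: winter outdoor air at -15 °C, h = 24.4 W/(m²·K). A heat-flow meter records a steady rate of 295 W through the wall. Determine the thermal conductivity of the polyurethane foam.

Thermal resistances in series:
R_plywood = L/(kA) = 0.095/(0.127×30.5) = 0.02453 K/W
R_float glass = L/(kA) = 0.14/(1.08×30.5) = 0.00425 K/W
R_outer film = 1/(h_o·A) = 1/(24.4×30.5) = 0.001344 K/W
Sum of known resistances R_other = 0.03012 K/W
Total R = ΔT/Q = 35/295 = 0.1186 K/W
R_polyurethane foam = R_total − R_other = 0.08852 K/W
k = L/(R·A) = 0.07/(0.08852×30.5)

k ≈ 0.0259 W/(m·K)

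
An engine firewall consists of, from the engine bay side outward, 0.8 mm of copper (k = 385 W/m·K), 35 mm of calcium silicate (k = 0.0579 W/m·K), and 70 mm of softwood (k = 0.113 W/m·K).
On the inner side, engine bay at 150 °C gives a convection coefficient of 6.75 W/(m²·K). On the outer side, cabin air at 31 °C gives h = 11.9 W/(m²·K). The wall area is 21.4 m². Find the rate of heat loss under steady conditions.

Series thermal resistances:
R_inner film = 1/(h_i·A) = 1/(6.75×21.4) = 0.006923 K/W
R_copper = L/(kA) = 0.0008/(385×21.4) = 9.71×10^-8 K/W
R_calcium silicate = L/(kA) = 0.035/(0.0579×21.4) = 0.02825 K/W
R_softwood = L/(kA) = 0.07/(0.113×21.4) = 0.02895 K/W
R_outer film = 1/(h_o·A) = 1/(11.9×21.4) = 0.003927 K/W
R_total = 0.06804 K/W
Q = ΔT / R_total = 119 / 0.06804

Q ≈ 1750 W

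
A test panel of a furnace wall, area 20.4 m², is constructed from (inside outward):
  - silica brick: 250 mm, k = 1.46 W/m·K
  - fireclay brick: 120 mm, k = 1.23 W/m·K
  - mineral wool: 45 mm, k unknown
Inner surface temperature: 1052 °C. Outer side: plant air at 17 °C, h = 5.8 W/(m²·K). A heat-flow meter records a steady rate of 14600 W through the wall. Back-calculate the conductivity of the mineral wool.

k ≈ 0.0448 W/(m·K)

Thermal resistances in series:
R_silica brick = L/(kA) = 0.25/(1.46×20.4) = 0.008394 K/W
R_fireclay brick = L/(kA) = 0.12/(1.23×20.4) = 0.004782 K/W
R_outer film = 1/(h_o·A) = 1/(5.8×20.4) = 0.008452 K/W
Sum of known resistances R_other = 0.02163 K/W
Total R = ΔT/Q = 1035/14600 = 0.07089 K/W
R_mineral wool = R_total − R_other = 0.04926 K/W
k = L/(R·A) = 0.045/(0.04926×20.4)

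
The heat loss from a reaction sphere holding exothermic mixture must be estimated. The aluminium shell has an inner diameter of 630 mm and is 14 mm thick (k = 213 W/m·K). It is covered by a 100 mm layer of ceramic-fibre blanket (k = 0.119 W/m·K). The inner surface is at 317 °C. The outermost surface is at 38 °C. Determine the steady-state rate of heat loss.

Spherical conduction: R = (1/r_in − 1/r_out)/(4πk) per layer; series-sum.
R_aluminium shell = (1/0.315 − 1/0.329)/(4π×213) = 5.047×10^-5 K/W
R_ceramic-fibre blanket = (1/0.329 − 1/0.429)/(4π×0.119) = 0.4738 K/W
R_total = 0.4738 K/W
Q = ΔT/R_total = 279/0.4738

Q ≈ 589 W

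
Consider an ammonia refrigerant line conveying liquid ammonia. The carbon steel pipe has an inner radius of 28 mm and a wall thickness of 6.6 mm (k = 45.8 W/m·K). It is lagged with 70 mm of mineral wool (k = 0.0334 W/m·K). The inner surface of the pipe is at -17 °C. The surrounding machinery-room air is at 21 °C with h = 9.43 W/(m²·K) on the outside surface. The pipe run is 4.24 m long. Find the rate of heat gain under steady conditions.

Q ≈ 29.7 W

Radial resistances (cylindrical: R_cond = ln(r_o/r_i)/(2πkL), R_conv = 1/(h·2πrL)):
R_carbon steel pipe wall = ln(34.6/28)/(2π×45.8×4.24) = 1.735×10^-4 K/W
R_mineral wool = ln(104.6/34.6)/(2π×0.0334×4.24) = 1.243 K/W
R_outer film = 1/(h_o·2πr_oL) = 1/(9.43×2π×0.1046×4.24) = 0.03805 K/W
R_total = 1.282 K/W
Q = ΔT/R_total = 38/1.282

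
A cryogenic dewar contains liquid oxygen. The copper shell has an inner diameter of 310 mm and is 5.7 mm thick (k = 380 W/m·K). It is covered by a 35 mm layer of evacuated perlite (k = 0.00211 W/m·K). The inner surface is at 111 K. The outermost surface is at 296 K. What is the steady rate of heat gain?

Q ≈ 4.41 W

Spherical conduction: R = (1/r_in − 1/r_out)/(4πk) per layer; series-sum.
R_copper shell = (1/0.155 − 1/0.1607)/(4π×380) = 4.792×10^-5 K/W
R_evacuated perlite = (1/0.1607 − 1/0.1957)/(4π×0.00211) = 41.97 K/W
R_total = 41.97 K/W
Q = ΔT/R_total = 185/41.97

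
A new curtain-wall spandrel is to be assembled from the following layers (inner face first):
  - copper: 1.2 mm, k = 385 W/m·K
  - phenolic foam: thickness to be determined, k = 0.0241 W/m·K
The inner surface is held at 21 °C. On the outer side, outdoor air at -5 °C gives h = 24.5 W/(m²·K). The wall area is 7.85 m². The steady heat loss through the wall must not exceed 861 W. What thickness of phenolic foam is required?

L ≈ 4.73 mm

Thermal resistances in series:
R_copper = L/(kA) = 0.0012/(385×7.85) = 3.971×10^-7 K/W
R_outer film = 1/(h_o·A) = 1/(24.5×7.85) = 0.0052 K/W
Sum of the known resistances R_other = 0.0052 K/W
Required total resistance R_tot = ΔT/Q_allow = 26/861 = 0.0302 K/W
R_phenolic foam = R_tot − R_other = 0.025 K/W
L = R·k·A = 0.025×0.0241×7.85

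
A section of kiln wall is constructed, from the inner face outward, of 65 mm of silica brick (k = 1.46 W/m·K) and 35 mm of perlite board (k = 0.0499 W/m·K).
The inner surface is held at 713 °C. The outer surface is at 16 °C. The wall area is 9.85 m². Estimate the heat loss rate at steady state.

Series thermal resistances:
R_silica brick = L/(kA) = 0.065/(1.46×9.85) = 0.00452 K/W
R_perlite board = L/(kA) = 0.035/(0.0499×9.85) = 0.07121 K/W
R_total = 0.07573 K/W
Q = ΔT / R_total = 697 / 0.07573

Q ≈ 9200 W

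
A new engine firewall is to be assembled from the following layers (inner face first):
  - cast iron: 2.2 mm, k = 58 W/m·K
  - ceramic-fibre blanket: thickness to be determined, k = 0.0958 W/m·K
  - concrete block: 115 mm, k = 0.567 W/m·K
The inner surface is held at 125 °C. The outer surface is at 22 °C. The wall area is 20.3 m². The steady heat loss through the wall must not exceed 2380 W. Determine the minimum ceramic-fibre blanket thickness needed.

Thermal resistances in series:
R_cast iron = L/(kA) = 0.0022/(58×20.3) = 1.869×10^-6 K/W
R_concrete block = L/(kA) = 0.115/(0.567×20.3) = 0.009991 K/W
Sum of the known resistances R_other = 0.009993 K/W
Required total resistance R_tot = ΔT/Q_allow = 103/2380 = 0.04328 K/W
R_ceramic-fibre blanket = R_tot − R_other = 0.03328 K/W
L = R·k·A = 0.03328×0.0958×20.3

L ≈ 64.7 mm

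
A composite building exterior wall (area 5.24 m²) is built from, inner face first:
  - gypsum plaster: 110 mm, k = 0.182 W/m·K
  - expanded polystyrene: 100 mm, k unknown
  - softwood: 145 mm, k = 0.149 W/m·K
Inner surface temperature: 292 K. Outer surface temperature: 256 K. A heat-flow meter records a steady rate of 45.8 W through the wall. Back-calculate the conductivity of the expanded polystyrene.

Treating each layer as a thermal resistance in series:
R_gypsum plaster = L/(kA) = 0.11/(0.182×5.24) = 0.1153 K/W
R_softwood = L/(kA) = 0.145/(0.149×5.24) = 0.1857 K/W
Sum of known resistances R_other = 0.3011 K/W
Total R = ΔT/Q = 36/45.8 = 0.786 K/W
R_expanded polystyrene = R_total − R_other = 0.485 K/W
k = L/(R·A) = 0.1/(0.485×5.24)

k ≈ 0.0394 W/(m·K)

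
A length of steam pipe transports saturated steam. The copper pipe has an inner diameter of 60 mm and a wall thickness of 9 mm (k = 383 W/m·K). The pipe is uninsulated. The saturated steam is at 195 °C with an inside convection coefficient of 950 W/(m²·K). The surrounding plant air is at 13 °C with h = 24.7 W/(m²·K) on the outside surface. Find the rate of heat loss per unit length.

Per-layer cylindrical resistances, series-summed:
R_inner film = 1/(h_i·2πr₁L) = 1/(950×2π×0.03×1) = 0.005584 K/W
R_copper pipe wall = ln(39/30)/(2π×383×1) = 1.09×10^-4 K/W
R_outer film = 1/(h_o·2πr_oL) = 1/(24.7×2π×0.039×1) = 0.1652 K/W
R_total = 0.1709 K/W
Q = ΔT/R_total = 182/0.1709

q′ ≈ 1060 W/m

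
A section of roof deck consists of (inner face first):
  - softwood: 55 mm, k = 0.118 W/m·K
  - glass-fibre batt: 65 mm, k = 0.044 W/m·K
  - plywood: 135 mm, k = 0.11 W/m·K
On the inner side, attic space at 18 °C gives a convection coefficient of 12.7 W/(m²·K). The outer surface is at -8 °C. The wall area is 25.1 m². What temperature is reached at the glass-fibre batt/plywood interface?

T ≈ 1.82 °C

Using the resistance-network approach (series):
R_inner film = 1/(h_i·A) = 1/(12.7×25.1) = 0.003137 K/W
R_softwood = L/(kA) = 0.055/(0.118×25.1) = 0.01857 K/W
R_glass-fibre batt = L/(kA) = 0.065/(0.044×25.1) = 0.05886 K/W
R_plywood = L/(kA) = 0.135/(0.11×25.1) = 0.0489 K/W
R_total = 0.1295 K/W;  Q = ΔT/R_total = 26/0.1295 = 200.8 W
T_interface = T_inner − Q·ΣR(inner→interface) = 18 − 201×0.08056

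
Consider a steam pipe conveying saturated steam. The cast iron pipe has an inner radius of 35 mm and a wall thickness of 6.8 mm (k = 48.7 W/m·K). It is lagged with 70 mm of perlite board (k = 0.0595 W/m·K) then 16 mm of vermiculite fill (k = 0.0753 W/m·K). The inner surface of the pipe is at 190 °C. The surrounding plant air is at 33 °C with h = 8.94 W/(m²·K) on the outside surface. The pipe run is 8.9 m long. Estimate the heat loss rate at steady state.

Q ≈ 458 W

For a radial system each layer contributes R = ln(r_out/r_in)/(2πkL); films add R = 1/(hA).
R_cast iron pipe wall = ln(41.8/35)/(2π×48.7×8.9) = 6.52×10^-5 K/W
R_perlite board = ln(111.8/41.8)/(2π×0.0595×8.9) = 0.2957 K/W
R_vermiculite fill = ln(127.8/111.8)/(2π×0.0753×8.9) = 0.03176 K/W
R_outer film = 1/(h_o·2πr_oL) = 1/(8.94×2π×0.1278×8.9) = 0.01565 K/W
R_total = 0.3432 K/W
Q = ΔT/R_total = 157/0.3432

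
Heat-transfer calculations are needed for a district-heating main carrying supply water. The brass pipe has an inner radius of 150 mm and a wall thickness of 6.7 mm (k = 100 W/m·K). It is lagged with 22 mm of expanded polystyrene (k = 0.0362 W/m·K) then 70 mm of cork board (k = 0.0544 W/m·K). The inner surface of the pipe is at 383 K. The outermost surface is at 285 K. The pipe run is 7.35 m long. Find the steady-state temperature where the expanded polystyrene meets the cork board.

T ≈ 346 K

Radial resistances (cylindrical: R_cond = ln(r_o/r_i)/(2πkL), R_conv = 1/(h·2πrL)):
R_brass pipe wall = ln(156.7/150)/(2π×100×7.35) = 9.462×10^-6 K/W
R_expanded polystyrene = ln(178.7/156.7)/(2π×0.0362×7.35) = 0.07858 K/W
R_cork board = ln(248.7/178.7)/(2π×0.0544×7.35) = 0.1316 K/W
R_total = 0.2102 K/W
Q = ΔT/R_total = 98/0.2102
Q = 466 W
T_interface = T_inner − Q·ΣR(inner→interface) = 383 − 466×0.07859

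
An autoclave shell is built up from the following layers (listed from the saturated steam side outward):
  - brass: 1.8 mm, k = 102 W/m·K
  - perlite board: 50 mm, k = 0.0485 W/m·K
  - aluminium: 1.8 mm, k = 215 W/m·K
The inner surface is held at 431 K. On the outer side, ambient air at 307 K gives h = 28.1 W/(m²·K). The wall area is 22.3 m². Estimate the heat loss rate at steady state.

Treating each layer as a thermal resistance in series:
R_brass = L/(kA) = 0.0018/(102×22.3) = 7.913×10^-7 K/W
R_perlite board = L/(kA) = 0.05/(0.0485×22.3) = 0.04623 K/W
R_aluminium = L/(kA) = 0.0018/(215×22.3) = 3.754×10^-7 K/W
R_outer film = 1/(h_o·A) = 1/(28.1×22.3) = 0.001596 K/W
R_total = 0.04783 K/W
Q = ΔT / R_total = 124 / 0.04783

Q ≈ 2590 W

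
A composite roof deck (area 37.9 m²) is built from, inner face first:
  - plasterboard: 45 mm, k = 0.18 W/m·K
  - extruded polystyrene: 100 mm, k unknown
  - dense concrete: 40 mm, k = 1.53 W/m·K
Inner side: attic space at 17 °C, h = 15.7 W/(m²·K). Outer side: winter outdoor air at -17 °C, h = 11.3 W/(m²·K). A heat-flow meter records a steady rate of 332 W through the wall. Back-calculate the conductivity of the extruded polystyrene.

Thermal resistances in series:
R_inner film = 1/(h_i·A) = 1/(15.7×37.9) = 0.001681 K/W
R_plasterboard = L/(kA) = 0.045/(0.18×37.9) = 0.006596 K/W
R_dense concrete = L/(kA) = 0.04/(1.53×37.9) = 6.898×10^-4 K/W
R_outer film = 1/(h_o·A) = 1/(11.3×37.9) = 0.002335 K/W
Sum of known resistances R_other = 0.0113 K/W
Total R = ΔT/Q = 34/332 = 0.1024 K/W
R_extruded polystyrene = R_total − R_other = 0.09111 K/W
k = L/(R·A) = 0.1/(0.09111×37.9)

k ≈ 0.029 W/(m·K)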